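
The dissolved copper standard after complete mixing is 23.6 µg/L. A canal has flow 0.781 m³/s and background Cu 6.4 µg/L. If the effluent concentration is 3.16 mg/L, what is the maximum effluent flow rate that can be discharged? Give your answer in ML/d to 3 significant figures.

0.370 ML/d

6.4 µg/L = 0.0064 mg/L.
23.6 µg/L = 0.0236 mg/L.
Mass balance at complete mixing: C_std·(Q_w + Q_r) = Q_w·C_e + Q_r·C_b.
Rearranging, Q_w = Q_r·(C_std − C_b)/(C_e − C_std) = 0.781·(0.0236 − 0.0064) / (3.16 − 0.0236) = 0.004283 m³/s.
= 0.3701 ML/d.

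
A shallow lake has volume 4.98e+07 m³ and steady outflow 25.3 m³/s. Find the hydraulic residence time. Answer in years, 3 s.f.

0.0624 yr

Q = 25.3 m³/s × 3.156e+07 s/yr = 7.984e+08 m³/yr.
Hydraulic residence time τ = V/Q = 4.98e+07/7.984e+08 = 0.06237 yr.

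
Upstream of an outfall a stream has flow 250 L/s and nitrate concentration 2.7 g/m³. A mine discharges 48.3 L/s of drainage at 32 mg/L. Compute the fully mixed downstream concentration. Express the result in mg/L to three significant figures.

7.44 mg/L

48.3 L/s = 0.0483 m³/s.
250 L/s = 0.25 m³/s.
Conservation of mass across the mixing zone: C = (0.0483·32 + 0.25·2.7) / (0.0483 + 0.25) = 2.221/0.2983 = 7.444 mg/L.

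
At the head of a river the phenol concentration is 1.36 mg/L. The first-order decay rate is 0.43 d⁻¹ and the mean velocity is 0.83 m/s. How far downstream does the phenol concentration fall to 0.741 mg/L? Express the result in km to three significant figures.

101 km

From C = C₀·e^(−kt), t = ln(C₀/C)/k = ln(1.36/0.741)/0.43 = 0.6072/0.43 = 1.412 d.
Distance = v·t = 0.83 m/s × 1.22e+05 s = 1.013e+05 m = 101.3 km.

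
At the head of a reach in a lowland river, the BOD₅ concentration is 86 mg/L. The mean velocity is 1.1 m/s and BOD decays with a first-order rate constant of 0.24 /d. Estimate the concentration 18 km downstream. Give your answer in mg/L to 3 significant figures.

Travel time t = 18 km / 1.1 m/s = 1.8e+04/1.1 = 1.636e+04 s = 0.1894 d.
First-order decay: C = 86·exp(−0.24·0.1894) = 86·0.9556 = 82.18 mg/L.

82.2 mg/L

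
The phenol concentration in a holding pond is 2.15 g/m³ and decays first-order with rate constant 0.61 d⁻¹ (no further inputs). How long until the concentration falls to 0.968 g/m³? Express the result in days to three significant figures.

t = ln(C₀/C)/k = ln(2.15/0.968)/0.61 = 0.798/0.61 = 1.308 d.

1.31 d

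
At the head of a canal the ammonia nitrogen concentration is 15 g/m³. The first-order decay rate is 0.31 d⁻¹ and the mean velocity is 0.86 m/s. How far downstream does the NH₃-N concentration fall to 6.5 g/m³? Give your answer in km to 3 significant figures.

From C = C₀·e^(−kt), t = ln(C₀/C)/k = ln(15/6.5)/0.31 = 0.8362/0.31 = 2.698 d.
Distance = v·t = 0.86 m/s × 2.331e+05 s = 2.004e+05 m = 200.4 km.

200 km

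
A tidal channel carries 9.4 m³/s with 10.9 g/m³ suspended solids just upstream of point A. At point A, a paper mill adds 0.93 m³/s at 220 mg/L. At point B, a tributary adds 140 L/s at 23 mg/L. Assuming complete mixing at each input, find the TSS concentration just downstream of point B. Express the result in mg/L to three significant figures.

29.6 mg/L

After input A: C = (9.4·10.9 + 0.93·220) / 10.33 = 29.73 mg/L.
140 L/s = 0.14 m³/s.
After input B: C = (10.33·29.73 + 0.14·23) / 10.47 = 29.64 mg/L.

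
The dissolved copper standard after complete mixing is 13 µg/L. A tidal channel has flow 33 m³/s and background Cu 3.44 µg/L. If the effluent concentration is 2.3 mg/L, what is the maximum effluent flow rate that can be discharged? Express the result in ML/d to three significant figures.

3.44 µg/L = 0.00344 mg/L.
13 µg/L = 0.013 mg/L.
Mass balance at complete mixing: C_std·(Q_w + Q_r) = Q_w·C_e + Q_r·C_b.
Rearranging, Q_w = Q_r·(C_std − C_b)/(C_e − C_std) = 33·(0.013 − 0.00344) / (2.3 − 0.013) = 0.1379 m³/s.
= 11.92 ML/d.

11.9 ML/d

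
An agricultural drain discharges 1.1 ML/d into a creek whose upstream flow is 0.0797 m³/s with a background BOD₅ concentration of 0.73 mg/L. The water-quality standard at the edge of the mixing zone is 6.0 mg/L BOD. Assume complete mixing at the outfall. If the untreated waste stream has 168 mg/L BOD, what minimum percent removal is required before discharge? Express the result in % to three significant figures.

76.8 %

1.1 ML/d = 0.01273 m³/s.
Mass balance: 6·0.09243 = 0.01273·Cₑ + 0.0797·0.73.
Cₑ = (0.5546 − 0.05818) / 0.01273 = 38.99 mg/L.
Required removal = 1 − 38.99/168 = 76.79 %.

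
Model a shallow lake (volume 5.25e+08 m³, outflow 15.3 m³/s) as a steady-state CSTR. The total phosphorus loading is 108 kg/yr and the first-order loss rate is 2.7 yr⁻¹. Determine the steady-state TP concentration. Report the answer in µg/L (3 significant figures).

Outflow Q = 15.3 m³/s × 3.156e+07 s/yr = 4.828e+08 m³/yr.
Steady-state CSTR mass balance: W = Q·C + k·V·C, so C = W/(Q + kV).
Q + kV = 4.828e+08 + 2.7·5.25e+08 = 1.9e+09 m³/yr.
C = 108/1.9e+09 = 5.683e-08 kg/m³ = 5.683e-05 mg/L = 0.05683 µg/L.

0.0568 µg/L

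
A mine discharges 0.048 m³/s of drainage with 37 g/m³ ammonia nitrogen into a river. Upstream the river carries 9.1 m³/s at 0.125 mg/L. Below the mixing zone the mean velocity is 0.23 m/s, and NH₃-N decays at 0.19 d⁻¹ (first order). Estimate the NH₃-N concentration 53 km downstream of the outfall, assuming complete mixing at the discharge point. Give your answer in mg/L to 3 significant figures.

0.192 mg/L

After complete mixing, C₀ = (0.048·37 + 9.1·0.125) / 9.148 = 0.3185 mg/L.
Travel time t = 5.3e+04 m / 0.23 m/s = 2.304e+05 s = 2.667 d.
C = 0.3185·exp(−0.19·2.667) = 0.3185·0.6025 = 0.1919 mg/L.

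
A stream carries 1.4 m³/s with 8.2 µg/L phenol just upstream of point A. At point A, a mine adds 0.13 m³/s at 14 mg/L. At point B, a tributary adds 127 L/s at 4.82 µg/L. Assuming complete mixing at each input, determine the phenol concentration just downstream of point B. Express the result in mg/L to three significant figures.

8.2 µg/L = 0.0082 mg/L.
After input A: C = (1.4·0.0082 + 0.13·14) / 1.53 = 1.197 mg/L.
127 L/s = 0.127 m³/s.
4.82 µg/L = 0.00482 mg/L.
After input B: C = (1.53·1.197 + 0.127·0.00482) / 1.657 = 1.106 mg/L.

1.11 mg/L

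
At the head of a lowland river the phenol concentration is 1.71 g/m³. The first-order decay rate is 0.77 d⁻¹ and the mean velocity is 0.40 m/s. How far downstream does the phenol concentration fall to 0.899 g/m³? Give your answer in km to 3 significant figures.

From C = C₀·e^(−kt), t = ln(C₀/C)/k = ln(1.71/0.899)/0.77 = 0.643/0.77 = 0.835 d.
Distance = v·t = 0.40 m/s × 7.215e+04 s = 2.886e+04 m = 28.86 km.

28.9 km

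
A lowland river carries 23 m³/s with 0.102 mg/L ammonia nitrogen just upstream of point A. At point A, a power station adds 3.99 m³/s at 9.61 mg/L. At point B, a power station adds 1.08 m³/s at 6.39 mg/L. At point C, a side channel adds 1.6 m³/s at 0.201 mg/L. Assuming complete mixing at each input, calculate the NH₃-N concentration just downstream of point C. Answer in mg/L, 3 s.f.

After input A: C = (23·0.102 + 3.99·9.61) / 26.99 = 1.508 mg/L.
After input B: C = (26.99·1.508 + 1.08·6.39) / 28.07 = 1.695 mg/L.
After input C: C = (28.07·1.695 + 1.6·0.201) / 29.67 = 1.615 mg/L.

1.61 mg/L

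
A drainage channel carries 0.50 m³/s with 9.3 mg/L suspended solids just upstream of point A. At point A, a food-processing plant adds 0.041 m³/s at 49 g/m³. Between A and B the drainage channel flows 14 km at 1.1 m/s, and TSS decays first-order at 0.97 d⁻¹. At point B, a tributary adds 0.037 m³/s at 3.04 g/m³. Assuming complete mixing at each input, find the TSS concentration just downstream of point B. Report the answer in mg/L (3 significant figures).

10.2 mg/L

After input A: C = (0.5·9.3 + 0.041·49) / 0.541 = 12.31 mg/L.
Over the 14 km reach to input B (t = 1.273e+04 s = 0.1473 d), decay gives C = 12.31·exp(−0.97·0.1473) = 10.67 mg/L.
After input B: C = (0.541·10.67 + 0.037·3.04) / 0.578 = 10.18 mg/L.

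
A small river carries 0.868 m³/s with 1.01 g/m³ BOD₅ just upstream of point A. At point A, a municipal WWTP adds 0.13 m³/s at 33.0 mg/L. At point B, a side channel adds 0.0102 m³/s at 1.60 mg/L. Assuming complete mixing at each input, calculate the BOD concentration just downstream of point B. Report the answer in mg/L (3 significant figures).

5.14 mg/L

After input A: C = (0.868·1.01 + 0.13·33) / 0.998 = 5.177 mg/L.
After input B: C = (0.998·5.177 + 0.0102·1.6) / 1.008 = 5.141 mg/L.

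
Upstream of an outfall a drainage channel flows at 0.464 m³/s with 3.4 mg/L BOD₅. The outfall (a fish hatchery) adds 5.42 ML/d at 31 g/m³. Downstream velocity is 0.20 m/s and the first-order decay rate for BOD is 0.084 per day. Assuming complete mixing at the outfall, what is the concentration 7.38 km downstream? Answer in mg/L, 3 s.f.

5.42 ML/d = 0.06273 m³/s.
After complete mixing, C₀ = (0.06273·31 + 0.464·3.4) / 0.5267 = 6.687 mg/L.
Travel time t = 7380 m / 0.20 m/s = 3.69e+04 s = 0.4271 d.
C = 6.687·exp(−0.084·0.4271) = 6.687·0.9648 = 6.451 mg/L.

6.45 mg/L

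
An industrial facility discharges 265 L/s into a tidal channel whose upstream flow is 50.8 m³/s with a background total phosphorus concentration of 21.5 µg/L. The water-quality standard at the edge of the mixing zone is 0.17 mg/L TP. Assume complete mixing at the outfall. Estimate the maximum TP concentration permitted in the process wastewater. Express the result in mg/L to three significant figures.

28.6 mg/L

265 L/s = 0.265 m³/s.
21.5 µg/L = 0.0215 mg/L.
Mass balance: 0.17·51.06 = 0.265·Cₑ + 50.8·0.0215.
Cₑ = (8.681 − 1.092) / 0.265 = 28.64 mg/L.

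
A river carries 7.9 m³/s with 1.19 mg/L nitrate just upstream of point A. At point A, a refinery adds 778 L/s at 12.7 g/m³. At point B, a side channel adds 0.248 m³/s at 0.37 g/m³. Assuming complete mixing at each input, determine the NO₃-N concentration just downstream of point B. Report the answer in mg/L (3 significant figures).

778 L/s = 0.778 m³/s.
After input A: C = (7.9·1.19 + 0.778·12.7) / 8.678 = 2.222 mg/L.
After input B: C = (8.678·2.222 + 0.248·0.37) / 8.926 = 2.17 mg/L.

2.17 mg/L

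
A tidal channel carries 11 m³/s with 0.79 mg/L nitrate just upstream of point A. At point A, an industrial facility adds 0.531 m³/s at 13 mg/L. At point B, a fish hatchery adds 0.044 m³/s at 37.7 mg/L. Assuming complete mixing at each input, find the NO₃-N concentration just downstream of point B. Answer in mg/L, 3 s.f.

1.49 mg/L

After input A: C = (11·0.79 + 0.531·13) / 11.53 = 1.352 mg/L.
After input B: C = (11.53·1.352 + 0.044·37.7) / 11.58 = 1.49 mg/L.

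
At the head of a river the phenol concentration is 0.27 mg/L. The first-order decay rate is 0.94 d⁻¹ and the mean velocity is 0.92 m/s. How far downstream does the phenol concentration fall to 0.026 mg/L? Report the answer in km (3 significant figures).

198 km

From C = C₀·e^(−kt), t = ln(C₀/C)/k = ln(0.27/0.026)/0.94 = 2.34/0.94 = 2.49 d.
Distance = v·t = 0.92 m/s × 2.151e+05 s = 1.979e+05 m = 197.9 km.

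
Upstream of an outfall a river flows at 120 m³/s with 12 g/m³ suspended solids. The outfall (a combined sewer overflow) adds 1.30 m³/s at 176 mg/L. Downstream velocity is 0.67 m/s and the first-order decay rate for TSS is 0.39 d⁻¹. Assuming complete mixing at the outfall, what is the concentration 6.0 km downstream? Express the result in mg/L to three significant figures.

After complete mixing, C₀ = (1.3·176 + 120·12) / 121.3 = 13.76 mg/L.
Travel time t = 6000 m / 0.67 m/s = 8955 s = 0.1036 d.
C = 13.76·exp(−0.39·0.1036) = 13.76·0.9604 = 13.21 mg/L.

13.2 mg/L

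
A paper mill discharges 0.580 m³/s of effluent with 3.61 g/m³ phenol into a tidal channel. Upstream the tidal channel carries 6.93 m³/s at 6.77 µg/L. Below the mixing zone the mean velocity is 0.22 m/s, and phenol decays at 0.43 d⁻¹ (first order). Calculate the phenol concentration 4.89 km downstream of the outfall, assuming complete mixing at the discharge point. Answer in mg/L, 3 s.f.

0.255 mg/L

6.77 µg/L = 0.00677 mg/L.
After complete mixing, C₀ = (0.58·3.61 + 6.93·0.00677) / 7.51 = 0.285 mg/L.
Travel time t = 4890 m / 0.22 m/s = 2.223e+04 s = 0.2573 d.
C = 0.285·exp(−0.43·0.2573) = 0.285·0.8953 = 0.2552 mg/L.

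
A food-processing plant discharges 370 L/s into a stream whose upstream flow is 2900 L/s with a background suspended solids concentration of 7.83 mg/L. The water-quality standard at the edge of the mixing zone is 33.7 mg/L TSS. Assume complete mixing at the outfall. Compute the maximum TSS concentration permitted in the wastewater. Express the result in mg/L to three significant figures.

236 mg/L

370 L/s = 0.37 m³/s.
2900 L/s = 2.9 m³/s.
Mass balance: 33.7·3.27 = 0.37·Cₑ + 2.9·7.83.
Cₑ = (110.2 − 22.71) / 0.37 = 236.5 mg/L.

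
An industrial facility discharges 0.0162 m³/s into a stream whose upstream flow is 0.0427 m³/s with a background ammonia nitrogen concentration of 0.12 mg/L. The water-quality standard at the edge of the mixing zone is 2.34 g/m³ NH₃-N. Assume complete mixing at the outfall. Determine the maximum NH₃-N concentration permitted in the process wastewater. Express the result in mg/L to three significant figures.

Mass balance: 2.34·0.0589 = 0.0162·Cₑ + 0.0427·0.12.
Cₑ = (0.1378 − 0.005124) / 0.0162 = 8.191 mg/L.

8.19 mg/L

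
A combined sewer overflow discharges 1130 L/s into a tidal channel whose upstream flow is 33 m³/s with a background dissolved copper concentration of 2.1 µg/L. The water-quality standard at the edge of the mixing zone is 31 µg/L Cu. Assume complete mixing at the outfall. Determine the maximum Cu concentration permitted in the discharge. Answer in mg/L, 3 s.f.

1130 L/s = 1.13 m³/s.
2.1 µg/L = 0.0021 mg/L.
31 µg/L = 0.031 mg/L.
Mass balance: 0.031·34.13 = 1.13·Cₑ + 33·0.0021.
Cₑ = (1.058 − 0.0693) / 1.13 = 0.875 mg/L.

0.875 mg/L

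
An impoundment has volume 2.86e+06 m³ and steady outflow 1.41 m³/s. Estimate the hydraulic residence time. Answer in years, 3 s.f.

0.0643 yr

Q = 1.41 m³/s × 3.156e+07 s/yr = 4.45e+07 m³/yr.
Hydraulic residence time τ = V/Q = 2.86e+06/4.45e+07 = 0.06428 yr.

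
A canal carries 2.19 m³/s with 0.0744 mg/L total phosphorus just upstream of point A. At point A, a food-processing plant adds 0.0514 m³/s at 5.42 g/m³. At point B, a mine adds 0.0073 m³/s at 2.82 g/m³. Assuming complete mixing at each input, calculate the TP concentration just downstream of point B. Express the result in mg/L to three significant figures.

After input A: C = (2.19·0.0744 + 0.0514·5.42) / 2.241 = 0.197 mg/L.
After input B: C = (2.241·0.197 + 0.0073·2.82) / 2.249 = 0.2055 mg/L.

0.206 mg/L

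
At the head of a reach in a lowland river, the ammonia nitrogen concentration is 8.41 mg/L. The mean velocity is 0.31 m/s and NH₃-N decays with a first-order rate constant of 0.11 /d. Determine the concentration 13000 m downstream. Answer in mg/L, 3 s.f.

Travel time t = 13000 m / 0.31 m/s = 1.3e+04/0.31 = 4.194e+04 s = 0.4854 d.
First-order decay: C = 8.41·exp(−0.11·0.4854) = 8.41·0.948 = 7.973 mg/L.

7.97 mg/L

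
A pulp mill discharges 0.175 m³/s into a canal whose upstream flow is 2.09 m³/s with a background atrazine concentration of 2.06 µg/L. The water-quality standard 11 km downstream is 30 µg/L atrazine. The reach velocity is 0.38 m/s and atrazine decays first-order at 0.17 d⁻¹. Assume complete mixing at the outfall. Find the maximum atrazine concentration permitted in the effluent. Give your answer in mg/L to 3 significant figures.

2.06 µg/L = 0.00206 mg/L.
30 µg/L = 0.03 mg/L.
Travel time to the compliance point: t = 1.1e+04/0.38 = 2.895e+04 s = 0.335 d; decay factor exp(−0.17·0.335) = 0.9446.
So the concentration just after mixing may be at most 0.03/0.9446 = 0.03176 mg/L.
Mass balance: 0.03176·2.265 = 0.175·Cₑ + 2.09·0.00206.
Cₑ = (0.07193 − 0.004305) / 0.175 = 0.3864 mg/L.

0.386 mg/L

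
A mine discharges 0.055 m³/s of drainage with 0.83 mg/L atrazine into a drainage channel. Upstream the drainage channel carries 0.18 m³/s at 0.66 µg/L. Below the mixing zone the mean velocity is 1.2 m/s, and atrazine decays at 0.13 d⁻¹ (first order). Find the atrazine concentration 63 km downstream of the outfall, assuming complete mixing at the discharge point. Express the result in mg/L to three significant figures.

0.180 mg/L

0.66 µg/L = 0.00066 mg/L.
After complete mixing, C₀ = (0.055·0.83 + 0.18·0.00066) / 0.235 = 0.1948 mg/L.
Travel time t = 6.3e+04 m / 1.2 m/s = 5.25e+04 s = 0.6076 d.
C = 0.1948·exp(−0.13·0.6076) = 0.1948·0.924 = 0.18 mg/L.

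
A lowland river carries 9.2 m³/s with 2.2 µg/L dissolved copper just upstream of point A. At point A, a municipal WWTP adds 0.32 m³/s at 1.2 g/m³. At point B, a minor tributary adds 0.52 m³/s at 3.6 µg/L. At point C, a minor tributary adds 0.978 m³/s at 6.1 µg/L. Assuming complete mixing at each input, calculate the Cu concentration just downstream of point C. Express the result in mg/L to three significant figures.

2.2 µg/L = 0.0022 mg/L.
After input A: C = (9.2·0.0022 + 0.32·1.2) / 9.52 = 0.04246 mg/L.
3.6 µg/L = 0.0036 mg/L.
After input B: C = (9.52·0.04246 + 0.52·0.0036) / 10.04 = 0.04045 mg/L.
6.1 µg/L = 0.0061 mg/L.
After input C: C = (10.04·0.04045 + 0.978·0.0061) / 11.02 = 0.0374 mg/L.

0.0374 mg/L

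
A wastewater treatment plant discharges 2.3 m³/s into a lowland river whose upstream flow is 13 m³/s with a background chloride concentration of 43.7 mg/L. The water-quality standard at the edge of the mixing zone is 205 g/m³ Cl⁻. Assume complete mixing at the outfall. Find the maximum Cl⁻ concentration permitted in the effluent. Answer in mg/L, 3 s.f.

Mass balance: 205·15.3 = 2.3·Cₑ + 13·43.7.
Cₑ = (3136 − 568.1) / 2.3 = 1117 mg/L.

1120 mg/L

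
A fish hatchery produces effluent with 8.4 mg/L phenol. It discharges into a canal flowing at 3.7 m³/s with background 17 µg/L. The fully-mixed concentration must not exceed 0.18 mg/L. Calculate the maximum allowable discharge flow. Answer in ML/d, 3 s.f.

17 µg/L = 0.017 mg/L.
Mass balance at complete mixing: C_std·(Q_w + Q_r) = Q_w·C_e + Q_r·C_b.
Rearranging, Q_w = Q_r·(C_std − C_b)/(C_e − C_std) = 3.7·(0.18 − 0.017) / (8.4 − 0.18) = 0.07337 m³/s.
= 6.339 ML/d.

6.34 ML/d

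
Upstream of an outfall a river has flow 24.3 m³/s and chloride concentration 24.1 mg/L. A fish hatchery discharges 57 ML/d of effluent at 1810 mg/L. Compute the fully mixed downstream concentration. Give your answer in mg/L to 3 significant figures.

71.3 mg/L

57 ML/d = 0.6597 m³/s.
Conservation of mass across the mixing zone: C = (0.6597·1810 + 24.3·24.1) / (0.6597 + 24.3) = 1780/24.96 = 71.3 mg/L.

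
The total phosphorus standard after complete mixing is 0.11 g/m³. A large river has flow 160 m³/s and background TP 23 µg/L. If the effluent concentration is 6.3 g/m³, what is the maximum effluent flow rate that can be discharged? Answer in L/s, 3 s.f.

2250 L/s

23 µg/L = 0.023 mg/L.
Mass balance at complete mixing: C_std·(Q_w + Q_r) = Q_w·C_e + Q_r·C_b.
Rearranging, Q_w = Q_r·(C_std − C_b)/(C_e − C_std) = 160·(0.11 − 0.023) / (6.3 − 0.11) = 2.249 m³/s.
= 2249 L/s.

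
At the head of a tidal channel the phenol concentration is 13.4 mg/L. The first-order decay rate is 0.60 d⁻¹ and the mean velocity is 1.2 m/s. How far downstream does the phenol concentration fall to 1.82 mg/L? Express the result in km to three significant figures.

From C = C₀·e^(−kt), t = ln(C₀/C)/k = ln(13.4/1.82)/0.60 = 1.996/0.60 = 3.327 d.
Distance = v·t = 1.2 m/s × 2.875e+05 s = 3.45e+05 m = 345 km.

345 km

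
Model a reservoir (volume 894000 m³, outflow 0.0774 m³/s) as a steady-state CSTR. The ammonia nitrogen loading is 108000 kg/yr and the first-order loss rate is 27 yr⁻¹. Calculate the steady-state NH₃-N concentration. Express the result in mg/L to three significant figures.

Outflow Q = 0.0774 m³/s × 3.156e+07 s/yr = 2.443e+06 m³/yr.
Steady-state CSTR mass balance: W = Q·C + k·V·C, so C = W/(Q + kV).
Q + kV = 2.443e+06 + 27·894000 = 2.658e+07 m³/yr.
C = 108000/2.658e+07 = 0.004063 kg/m³ = 4.063 mg/L.

4.06 mg/L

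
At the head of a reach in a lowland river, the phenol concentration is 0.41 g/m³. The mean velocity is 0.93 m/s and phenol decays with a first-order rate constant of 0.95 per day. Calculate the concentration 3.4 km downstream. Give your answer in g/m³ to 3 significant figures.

0.394 g/m³

Travel time t = 3.4 km / 0.93 m/s = 3400/0.93 = 3656 s = 0.04231 d.
First-order decay: C = 0.41·exp(−0.95·0.04231) = 0.41·0.9606 = 0.3938 g/m³.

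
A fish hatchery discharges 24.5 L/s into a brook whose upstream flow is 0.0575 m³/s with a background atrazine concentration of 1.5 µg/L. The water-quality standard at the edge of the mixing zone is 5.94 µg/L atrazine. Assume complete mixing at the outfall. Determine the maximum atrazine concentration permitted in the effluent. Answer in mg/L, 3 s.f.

0.0164 mg/L

24.5 L/s = 0.0245 m³/s.
1.5 µg/L = 0.0015 mg/L.
5.94 µg/L = 0.00594 mg/L.
Mass balance: 0.00594·0.082 = 0.0245·Cₑ + 0.0575·0.0015.
Cₑ = (0.0004871 − 8.625e-05) / 0.0245 = 0.01636 mg/L.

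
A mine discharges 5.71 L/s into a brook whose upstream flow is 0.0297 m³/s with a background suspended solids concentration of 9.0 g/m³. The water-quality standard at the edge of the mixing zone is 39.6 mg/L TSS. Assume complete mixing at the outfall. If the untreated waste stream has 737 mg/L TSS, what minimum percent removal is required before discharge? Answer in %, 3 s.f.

5.71 L/s = 0.00571 m³/s.
Mass balance: 39.6·0.03541 = 0.00571·Cₑ + 0.0297·9.
Cₑ = (1.402 − 0.2673) / 0.00571 = 198.8 mg/L.
Required removal = 1 − 198.8/737 = 73.03 %.

73.0 %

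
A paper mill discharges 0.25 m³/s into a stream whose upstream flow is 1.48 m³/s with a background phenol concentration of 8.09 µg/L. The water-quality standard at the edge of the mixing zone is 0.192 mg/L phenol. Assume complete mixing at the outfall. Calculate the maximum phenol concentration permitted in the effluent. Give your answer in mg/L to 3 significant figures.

8.09 µg/L = 0.00809 mg/L.
Mass balance: 0.192·1.73 = 0.25·Cₑ + 1.48·0.00809.
Cₑ = (0.3322 − 0.01197) / 0.25 = 1.281 mg/L.

1.28 mg/L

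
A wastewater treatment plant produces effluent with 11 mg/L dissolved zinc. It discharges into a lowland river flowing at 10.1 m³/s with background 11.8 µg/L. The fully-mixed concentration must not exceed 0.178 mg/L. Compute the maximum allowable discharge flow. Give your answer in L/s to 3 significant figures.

11.8 µg/L = 0.0118 mg/L.
Mass balance at complete mixing: C_std·(Q_w + Q_r) = Q_w·C_e + Q_r·C_b.
Rearranging, Q_w = Q_r·(C_std − C_b)/(C_e − C_std) = 10.1·(0.178 − 0.0118) / (11 − 0.178) = 0.1551 m³/s.
= 155.1 L/s.

155 L/s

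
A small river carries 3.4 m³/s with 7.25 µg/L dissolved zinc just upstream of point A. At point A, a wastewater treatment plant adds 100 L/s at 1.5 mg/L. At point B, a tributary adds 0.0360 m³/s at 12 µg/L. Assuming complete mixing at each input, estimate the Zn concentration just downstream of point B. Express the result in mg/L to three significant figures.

7.25 µg/L = 0.00725 mg/L.
100 L/s = 0.1 m³/s.
After input A: C = (3.4·0.00725 + 0.1·1.5) / 3.5 = 0.0499 mg/L.
12 µg/L = 0.012 mg/L.
After input B: C = (3.5·0.0499 + 0.036·0.012) / 3.536 = 0.04951 mg/L.

0.0495 mg/L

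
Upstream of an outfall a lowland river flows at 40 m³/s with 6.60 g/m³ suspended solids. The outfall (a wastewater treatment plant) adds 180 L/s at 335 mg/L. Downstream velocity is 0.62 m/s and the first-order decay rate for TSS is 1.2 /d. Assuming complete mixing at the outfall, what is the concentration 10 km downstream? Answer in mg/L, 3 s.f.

6.45 mg/L

180 L/s = 0.18 m³/s.
After complete mixing, C₀ = (0.18·335 + 40·6.6) / 40.18 = 8.071 mg/L.
Travel time t = 1e+04 m / 0.62 m/s = 1.613e+04 s = 0.1867 d.
C = 8.071·exp(−1.2·0.1867) = 8.071·0.7993 = 6.451 mg/L.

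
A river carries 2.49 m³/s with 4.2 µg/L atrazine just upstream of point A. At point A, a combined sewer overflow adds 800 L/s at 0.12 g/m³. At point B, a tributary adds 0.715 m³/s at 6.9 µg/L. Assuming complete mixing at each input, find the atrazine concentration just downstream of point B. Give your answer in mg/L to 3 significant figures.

4.2 µg/L = 0.0042 mg/L.
800 L/s = 0.8 m³/s.
After input A: C = (2.49·0.0042 + 0.8·0.12) / 3.29 = 0.03236 mg/L.
6.9 µg/L = 0.0069 mg/L.
After input B: C = (3.29·0.03236 + 0.715·0.0069) / 4.005 = 0.02781 mg/L.

0.0278 mg/L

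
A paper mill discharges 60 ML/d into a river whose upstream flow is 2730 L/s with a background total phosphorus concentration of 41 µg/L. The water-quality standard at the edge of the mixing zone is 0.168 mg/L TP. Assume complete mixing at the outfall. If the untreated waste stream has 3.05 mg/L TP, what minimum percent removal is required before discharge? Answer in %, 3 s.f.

60 ML/d = 0.6944 m³/s.
2730 L/s = 2.73 m³/s.
41 µg/L = 0.041 mg/L.
Mass balance: 0.168·3.424 = 0.6944·Cₑ + 2.73·0.041.
Cₑ = (0.5753 − 0.1119) / 0.6944 = 0.6673 mg/L.
Required removal = 1 − 0.6673/3.05 = 78.12 %.

78.1 %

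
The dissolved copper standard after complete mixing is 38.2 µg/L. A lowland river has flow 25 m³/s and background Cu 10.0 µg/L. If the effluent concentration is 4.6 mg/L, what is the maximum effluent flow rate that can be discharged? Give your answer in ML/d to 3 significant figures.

13.4 ML/d

10.0 µg/L = 0.01 mg/L.
38.2 µg/L = 0.0382 mg/L.
Mass balance at complete mixing: C_std·(Q_w + Q_r) = Q_w·C_e + Q_r·C_b.
Rearranging, Q_w = Q_r·(C_std − C_b)/(C_e − C_std) = 25·(0.0382 − 0.01) / (4.6 − 0.0382) = 0.1545 m³/s.
= 13.35 ML/d.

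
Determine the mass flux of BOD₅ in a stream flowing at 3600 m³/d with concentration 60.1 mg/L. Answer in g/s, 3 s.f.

3600 m³/d = 0.04167 m³/s.
Mass flux = Q·C = 0.04167 m³/s × 60.1 g/m³ = 2.504 g/s.

2.50 g/s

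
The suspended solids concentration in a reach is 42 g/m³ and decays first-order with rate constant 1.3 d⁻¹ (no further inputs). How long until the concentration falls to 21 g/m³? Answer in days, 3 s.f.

0.533 d

t = ln(C₀/C)/k = ln(42/21)/1.3 = 0.6931/1.3 = 0.5332 d.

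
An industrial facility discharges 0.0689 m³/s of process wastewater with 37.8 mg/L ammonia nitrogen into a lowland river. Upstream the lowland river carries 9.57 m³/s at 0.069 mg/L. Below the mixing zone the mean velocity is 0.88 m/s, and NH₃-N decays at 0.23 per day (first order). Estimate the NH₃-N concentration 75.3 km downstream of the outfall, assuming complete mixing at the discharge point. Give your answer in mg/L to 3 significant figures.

After complete mixing, C₀ = (0.0689·37.8 + 9.57·0.069) / 9.639 = 0.3387 mg/L.
Travel time t = 7.53e+04 m / 0.88 m/s = 8.557e+04 s = 0.9904 d.
C = 0.3387·exp(−0.23·0.9904) = 0.3387·0.7963 = 0.2697 mg/L.

0.270 mg/L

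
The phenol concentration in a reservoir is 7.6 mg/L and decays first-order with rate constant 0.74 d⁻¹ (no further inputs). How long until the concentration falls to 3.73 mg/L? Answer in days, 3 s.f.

t = ln(C₀/C)/k = ln(7.6/3.73)/0.74 = 0.7117/0.74 = 0.9618 d.

0.962 d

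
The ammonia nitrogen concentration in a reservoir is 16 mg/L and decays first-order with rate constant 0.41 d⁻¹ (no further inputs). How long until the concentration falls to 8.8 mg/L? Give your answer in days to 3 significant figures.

1.46 d

t = ln(C₀/C)/k = ln(16/8.8)/0.41 = 0.5978/0.41 = 1.458 d.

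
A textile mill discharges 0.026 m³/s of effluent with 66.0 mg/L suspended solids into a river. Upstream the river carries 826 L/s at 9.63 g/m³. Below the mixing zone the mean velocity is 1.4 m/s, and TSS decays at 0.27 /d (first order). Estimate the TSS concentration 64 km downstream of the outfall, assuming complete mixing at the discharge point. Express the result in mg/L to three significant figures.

9.84 mg/L

826 L/s = 0.826 m³/s.
After complete mixing, C₀ = (0.026·66 + 0.826·9.63) / 0.852 = 11.35 mg/L.
Travel time t = 6.4e+04 m / 1.4 m/s = 4.571e+04 s = 0.5291 d.
C = 11.35·exp(−0.27·0.5291) = 11.35·0.8669 = 9.839 mg/L.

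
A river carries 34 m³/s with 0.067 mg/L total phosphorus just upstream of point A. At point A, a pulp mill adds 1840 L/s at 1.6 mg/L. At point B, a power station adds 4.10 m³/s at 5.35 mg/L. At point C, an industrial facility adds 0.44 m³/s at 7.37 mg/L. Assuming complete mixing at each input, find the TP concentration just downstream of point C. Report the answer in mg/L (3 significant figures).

0.753 mg/L

1840 L/s = 1.84 m³/s.
After input A: C = (34·0.067 + 1.84·1.6) / 35.84 = 0.1457 mg/L.
After input B: C = (35.84·0.1457 + 4.1·5.35) / 39.94 = 0.6799 mg/L.
After input C: C = (39.94·0.6799 + 0.44·7.37) / 40.38 = 0.7528 mg/L.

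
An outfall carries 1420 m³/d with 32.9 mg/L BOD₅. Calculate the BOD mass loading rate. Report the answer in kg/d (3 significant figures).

46.7 kg/d

1420 m³/d = 0.01644 m³/s.
Mass flux = Q·C = 0.01644 m³/s × 32.9 g/m³ = 0.5407 g/s.
= 0.5407 g/s × 86.4 = 46.72 kg/d.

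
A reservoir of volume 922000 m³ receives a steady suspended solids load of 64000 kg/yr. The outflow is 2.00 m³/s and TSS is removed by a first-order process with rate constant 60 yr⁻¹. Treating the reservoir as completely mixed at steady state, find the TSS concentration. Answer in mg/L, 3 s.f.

Outflow Q = 2.00 m³/s × 3.156e+07 s/yr = 6.312e+07 m³/yr.
Steady-state CSTR mass balance: W = Q·C + k·V·C, so C = W/(Q + kV).
Q + kV = 6.312e+07 + 60·922000 = 1.184e+08 m³/yr.
C = 64000/1.184e+08 = 0.0005404 kg/m³ = 0.5404 mg/L.

0.540 mg/L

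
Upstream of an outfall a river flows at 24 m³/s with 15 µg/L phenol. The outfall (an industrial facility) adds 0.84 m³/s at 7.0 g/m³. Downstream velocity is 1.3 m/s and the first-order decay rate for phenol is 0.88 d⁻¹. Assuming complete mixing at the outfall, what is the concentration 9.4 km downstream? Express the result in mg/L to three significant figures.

15 µg/L = 0.015 mg/L.
After complete mixing, C₀ = (0.84·7 + 24·0.015) / 24.84 = 0.2512 mg/L.
Travel time t = 9400 m / 1.3 m/s = 7231 s = 0.08369 d.
C = 0.2512·exp(−0.88·0.08369) = 0.2512·0.929 = 0.2334 mg/L.

0.233 mg/L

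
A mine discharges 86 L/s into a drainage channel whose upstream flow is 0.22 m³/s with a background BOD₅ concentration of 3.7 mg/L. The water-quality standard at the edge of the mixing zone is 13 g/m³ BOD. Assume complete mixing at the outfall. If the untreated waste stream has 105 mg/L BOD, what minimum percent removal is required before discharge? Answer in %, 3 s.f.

86 L/s = 0.086 m³/s.
Mass balance: 13·0.306 = 0.086·Cₑ + 0.22·3.7.
Cₑ = (3.978 − 0.814) / 0.086 = 36.79 mg/L.
Required removal = 1 − 36.79/105 = 64.96 %.

65.0 %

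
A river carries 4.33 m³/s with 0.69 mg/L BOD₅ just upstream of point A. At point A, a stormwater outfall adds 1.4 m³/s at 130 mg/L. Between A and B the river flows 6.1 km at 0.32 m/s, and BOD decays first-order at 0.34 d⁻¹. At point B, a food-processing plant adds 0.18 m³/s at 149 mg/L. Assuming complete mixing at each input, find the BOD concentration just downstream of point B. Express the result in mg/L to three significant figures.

33.6 mg/L

After input A: C = (4.33·0.69 + 1.4·130) / 5.73 = 32.28 mg/L.
Over the 6.1 km reach to input B (t = 1.906e+04 s = 0.2206 d), decay gives C = 32.28·exp(−0.34·0.2206) = 29.95 mg/L.
After input B: C = (5.73·29.95 + 0.18·149) / 5.91 = 33.58 mg/L.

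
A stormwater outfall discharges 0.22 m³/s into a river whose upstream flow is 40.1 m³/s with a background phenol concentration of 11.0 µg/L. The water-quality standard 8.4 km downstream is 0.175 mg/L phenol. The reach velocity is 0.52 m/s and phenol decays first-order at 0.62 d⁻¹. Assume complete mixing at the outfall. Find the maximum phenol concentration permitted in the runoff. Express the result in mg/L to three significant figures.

34.0 mg/L

11.0 µg/L = 0.011 mg/L.
Travel time to the compliance point: t = 8400/0.52 = 1.615e+04 s = 0.187 d; decay factor exp(−0.62·0.187) = 0.8905.
So the concentration just after mixing may be at most 0.175/0.8905 = 0.1965 mg/L.
Mass balance: 0.1965·40.32 = 0.22·Cₑ + 40.1·0.011.
Cₑ = (7.923 − 0.4411) / 0.22 = 34.01 mg/L.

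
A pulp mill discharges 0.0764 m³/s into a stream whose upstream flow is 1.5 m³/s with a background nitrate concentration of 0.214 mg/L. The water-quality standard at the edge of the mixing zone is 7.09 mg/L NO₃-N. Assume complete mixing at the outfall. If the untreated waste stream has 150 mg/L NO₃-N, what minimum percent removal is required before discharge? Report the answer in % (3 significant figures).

Mass balance: 7.09·1.576 = 0.0764·Cₑ + 1.5·0.214.
Cₑ = (11.18 − 0.321) / 0.0764 = 142.1 mg/L.
Required removal = 1 − 142.1/150 = 5.273 %.

5.27 %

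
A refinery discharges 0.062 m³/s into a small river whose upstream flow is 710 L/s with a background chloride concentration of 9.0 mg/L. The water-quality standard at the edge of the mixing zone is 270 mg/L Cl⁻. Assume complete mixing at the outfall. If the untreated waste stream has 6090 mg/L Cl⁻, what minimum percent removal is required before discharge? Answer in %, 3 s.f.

710 L/s = 0.71 m³/s.
Mass balance: 270·0.772 = 0.062·Cₑ + 0.71·9.
Cₑ = (208.4 − 6.39) / 0.062 = 3259 mg/L.
Required removal = 1 − 3259/6090 = 46.49 %.

46.5 %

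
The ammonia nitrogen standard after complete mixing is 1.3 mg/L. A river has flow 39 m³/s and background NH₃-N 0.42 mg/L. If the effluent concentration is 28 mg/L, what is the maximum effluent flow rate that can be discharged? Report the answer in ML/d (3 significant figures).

111 ML/d

Mass balance at complete mixing: C_std·(Q_w + Q_r) = Q_w·C_e + Q_r·C_b.
Rearranging, Q_w = Q_r·(C_std − C_b)/(C_e − C_std) = 39·(1.3 − 0.42) / (28 − 1.3) = 1.285 m³/s.
= 111.1 ML/d.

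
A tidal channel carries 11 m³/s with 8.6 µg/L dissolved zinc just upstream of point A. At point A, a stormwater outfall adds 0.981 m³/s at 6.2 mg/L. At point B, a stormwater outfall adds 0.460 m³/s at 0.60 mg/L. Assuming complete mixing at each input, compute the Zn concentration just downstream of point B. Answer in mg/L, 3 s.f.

8.6 µg/L = 0.0086 mg/L.
After input A: C = (11·0.0086 + 0.981·6.2) / 11.98 = 0.5155 mg/L.
After input B: C = (11.98·0.5155 + 0.46·0.6) / 12.44 = 0.5187 mg/L.

0.519 mg/L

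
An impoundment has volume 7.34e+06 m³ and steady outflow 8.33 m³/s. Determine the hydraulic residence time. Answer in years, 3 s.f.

Q = 8.33 m³/s × 3.156e+07 s/yr = 2.629e+08 m³/yr.
Hydraulic residence time τ = V/Q = 7.34e+06/2.629e+08 = 0.02792 yr.

0.0279 yr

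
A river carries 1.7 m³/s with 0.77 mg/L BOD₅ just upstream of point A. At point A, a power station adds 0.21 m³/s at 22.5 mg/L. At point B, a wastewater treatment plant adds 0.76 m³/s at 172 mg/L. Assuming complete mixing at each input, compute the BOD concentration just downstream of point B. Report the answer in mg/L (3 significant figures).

After input A: C = (1.7·0.77 + 0.21·22.5) / 1.91 = 3.159 mg/L.
After input B: C = (1.91·3.159 + 0.76·172) / 2.67 = 51.22 mg/L.

51.2 mg/L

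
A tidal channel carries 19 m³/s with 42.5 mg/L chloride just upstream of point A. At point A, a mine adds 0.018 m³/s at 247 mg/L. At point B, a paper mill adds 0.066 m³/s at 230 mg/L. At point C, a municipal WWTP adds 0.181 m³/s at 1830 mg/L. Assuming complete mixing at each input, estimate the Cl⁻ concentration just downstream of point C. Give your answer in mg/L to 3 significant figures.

After input A: C = (19·42.5 + 0.018·247) / 19.02 = 42.69 mg/L.
After input B: C = (19.02·42.69 + 0.066·230) / 19.08 = 43.34 mg/L.
After input C: C = (19.08·43.34 + 0.181·1830) / 19.27 = 60.13 mg/L.

60.1 mg/L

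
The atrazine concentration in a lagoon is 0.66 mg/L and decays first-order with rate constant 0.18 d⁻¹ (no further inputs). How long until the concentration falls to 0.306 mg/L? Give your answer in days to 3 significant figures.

4.27 d

t = ln(C₀/C)/k = ln(0.66/0.306)/0.18 = 0.7687/0.18 = 4.27 d.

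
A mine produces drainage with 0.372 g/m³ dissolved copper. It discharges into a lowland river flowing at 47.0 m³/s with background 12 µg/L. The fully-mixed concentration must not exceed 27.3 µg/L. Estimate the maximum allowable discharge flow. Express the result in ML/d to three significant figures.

12 µg/L = 0.012 mg/L.
27.3 µg/L = 0.0273 mg/L.
Mass balance at complete mixing: C_std·(Q_w + Q_r) = Q_w·C_e + Q_r·C_b.
Rearranging, Q_w = Q_r·(C_std − C_b)/(C_e − C_std) = 47.0·(0.0273 − 0.012) / (0.372 − 0.0273) = 2.086 m³/s.
= 180.2 ML/d.

180 ML/d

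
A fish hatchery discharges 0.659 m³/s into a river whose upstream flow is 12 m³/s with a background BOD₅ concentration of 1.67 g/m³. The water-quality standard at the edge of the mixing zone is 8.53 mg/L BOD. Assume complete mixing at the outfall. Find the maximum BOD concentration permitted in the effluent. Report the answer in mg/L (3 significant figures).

Mass balance: 8.53·12.66 = 0.659·Cₑ + 12·1.67.
Cₑ = (108 − 20.04) / 0.659 = 133.4 mg/L.

133 mg/L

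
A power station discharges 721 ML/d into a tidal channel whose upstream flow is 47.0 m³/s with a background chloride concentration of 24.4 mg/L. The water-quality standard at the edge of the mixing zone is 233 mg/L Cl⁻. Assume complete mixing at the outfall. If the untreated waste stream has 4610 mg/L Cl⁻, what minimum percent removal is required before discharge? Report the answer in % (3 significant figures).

721 ML/d = 8.345 m³/s.
Mass balance: 233·55.34 = 8.345·Cₑ + 47·24.4.
Cₑ = (1.29e+04 − 1147) / 8.345 = 1408 mg/L.
Required removal = 1 − 1408/4610 = 69.46 %.

69.5 %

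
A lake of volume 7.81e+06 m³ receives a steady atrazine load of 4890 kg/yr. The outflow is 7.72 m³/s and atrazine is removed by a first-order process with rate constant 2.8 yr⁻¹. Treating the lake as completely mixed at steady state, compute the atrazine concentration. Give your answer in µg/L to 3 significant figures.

Outflow Q = 7.72 m³/s × 3.156e+07 s/yr = 2.436e+08 m³/yr.
Steady-state CSTR mass balance: W = Q·C + k·V·C, so C = W/(Q + kV).
Q + kV = 2.436e+08 + 2.8·7.81e+06 = 2.655e+08 m³/yr.
C = 4890/2.655e+08 = 1.842e-05 kg/m³ = 0.01842 mg/L = 18.42 µg/L.

18.4 µg/L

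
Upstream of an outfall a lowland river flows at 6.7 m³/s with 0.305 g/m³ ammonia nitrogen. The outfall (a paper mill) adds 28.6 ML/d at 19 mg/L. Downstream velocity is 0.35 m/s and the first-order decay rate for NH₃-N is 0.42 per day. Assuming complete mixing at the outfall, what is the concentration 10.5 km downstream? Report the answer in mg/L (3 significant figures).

1.02 mg/L

28.6 ML/d = 0.331 m³/s.
After complete mixing, C₀ = (0.331·19 + 6.7·0.305) / 7.031 = 1.185 mg/L.
Travel time t = 1.05e+04 m / 0.35 m/s = 3e+04 s = 0.3472 d.
C = 1.185·exp(−0.42·0.3472) = 1.185·0.8643 = 1.024 mg/L.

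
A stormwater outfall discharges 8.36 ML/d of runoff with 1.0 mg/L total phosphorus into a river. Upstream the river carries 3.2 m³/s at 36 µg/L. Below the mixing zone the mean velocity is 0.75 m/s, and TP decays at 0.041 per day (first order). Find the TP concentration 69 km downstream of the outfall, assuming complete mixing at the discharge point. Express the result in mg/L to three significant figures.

0.0615 mg/L

8.36 ML/d = 0.09676 m³/s.
36 µg/L = 0.036 mg/L.
After complete mixing, C₀ = (0.09676·1 + 3.2·0.036) / 3.297 = 0.06429 mg/L.
Travel time t = 6.9e+04 m / 0.75 m/s = 9.2e+04 s = 1.065 d.
C = 0.06429·exp(−0.041·1.065) = 0.06429·0.9573 = 0.06155 mg/L.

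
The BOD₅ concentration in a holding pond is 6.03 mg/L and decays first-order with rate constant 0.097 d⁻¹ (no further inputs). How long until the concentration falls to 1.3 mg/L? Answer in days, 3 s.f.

t = ln(C₀/C)/k = ln(6.03/1.3)/0.097 = 1.534/0.097 = 15.82 d.

15.8 d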